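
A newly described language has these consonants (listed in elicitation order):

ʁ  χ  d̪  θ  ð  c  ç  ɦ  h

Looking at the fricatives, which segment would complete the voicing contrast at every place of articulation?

Voiceless: /θ/ (dental), /ç/ (palatal), /χ/ (uvular), /h/ (glottal).
Voiced: /ð/ (dental), /ʁ/ (uvular), /ɦ/ (glottal).
The palatal row has no voiced member, so the gap is the voiced palatal fricative /ʝ/.

/ʝ/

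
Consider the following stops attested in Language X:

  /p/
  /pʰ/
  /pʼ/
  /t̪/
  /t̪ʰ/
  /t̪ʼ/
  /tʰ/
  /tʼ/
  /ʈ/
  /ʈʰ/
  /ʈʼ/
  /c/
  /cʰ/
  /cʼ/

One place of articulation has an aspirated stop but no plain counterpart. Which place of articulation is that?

alveolar

bilabial: plain /p/, aspirated /pʰ/, ejective /pʼ/.
dental: plain /t̪/, aspirated /t̪ʰ/, ejective /t̪ʼ/.
alveolar: plain —, aspirated /tʰ/, ejective /tʼ/.
retroflex: plain /ʈ/, aspirated /ʈʰ/, ejective /ʈʼ/.
palatal: plain /c/, aspirated /cʰ/, ejective /cʼ/.
Every place of articulation has a plain member except alveolar, where /t/ would be expected.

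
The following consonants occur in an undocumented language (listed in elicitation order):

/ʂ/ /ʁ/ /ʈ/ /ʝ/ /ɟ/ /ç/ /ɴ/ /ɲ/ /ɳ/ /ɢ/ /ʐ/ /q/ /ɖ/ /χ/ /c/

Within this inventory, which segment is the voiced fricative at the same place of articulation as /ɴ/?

/ʁ/

/ɴ/ is an uvular nasal.
The voiced fricative at the same place is a voiced uvular fricative — in this inventory, /ʁ/.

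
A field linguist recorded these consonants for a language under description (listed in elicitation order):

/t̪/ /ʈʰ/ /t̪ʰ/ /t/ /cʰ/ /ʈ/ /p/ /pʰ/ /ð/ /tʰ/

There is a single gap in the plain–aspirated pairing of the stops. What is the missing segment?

place of articulation  plain     aspirated
bilabial          p         pʰ      
dental            t̪        t̪ʰ     
alveolar          t         tʰ      
retroflex         ʈ         ʈʰ      
palatal           —         cʰ      
The palatal row has no plain member, so the gap is the plain palatal stop /c/.

/c/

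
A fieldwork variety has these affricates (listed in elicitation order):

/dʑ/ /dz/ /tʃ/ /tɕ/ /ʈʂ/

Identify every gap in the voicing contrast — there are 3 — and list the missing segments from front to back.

Voiceless: /tʃ/ (postalveolar), /ʈʂ/ (retroflex), /tɕ/ (alveolo-palatal).
Voiced: /dz/ (alveolar), /dʑ/ (alveolo-palatal).
Gaps, from front to back: alveolar lacks voiceless (/ts/); postalveolar lacks voiced (/dʒ/); retroflex lacks voiced (/ɖʐ/).

/ts/, /dʒ/, /ɖʐ/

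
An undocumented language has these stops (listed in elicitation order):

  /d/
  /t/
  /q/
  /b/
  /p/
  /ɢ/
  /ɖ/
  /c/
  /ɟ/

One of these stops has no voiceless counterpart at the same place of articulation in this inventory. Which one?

Bilabial: /p/ ~ /b/
Alveolar: /t/ ~ /d/
Palatal: /c/ ~ /ɟ/
Uvular: /q/ ~ /ɢ/
Retroflex: only /ɖ/ (voiced); no voiceless partner.
So /ɖ/ is the unpaired segment.

/ɖ/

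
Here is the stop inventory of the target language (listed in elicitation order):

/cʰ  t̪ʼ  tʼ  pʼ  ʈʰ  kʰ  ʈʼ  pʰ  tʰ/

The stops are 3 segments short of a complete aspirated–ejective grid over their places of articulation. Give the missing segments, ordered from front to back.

place of articulation  aspirated  ejective
bilabial          pʰ        pʼ      
dental            —         t̪ʼ     
alveolar          tʰ        tʼ      
retroflex         ʈʰ        ʈʼ      
palatal           cʰ        —       
velar             kʰ        —       
Gaps, from front to back: dental lacks aspirated (/t̪ʰ/); palatal lacks ejective (/cʼ/); velar lacks ejective (/kʼ/).

/t̪ʰ/, /cʼ/, /kʼ/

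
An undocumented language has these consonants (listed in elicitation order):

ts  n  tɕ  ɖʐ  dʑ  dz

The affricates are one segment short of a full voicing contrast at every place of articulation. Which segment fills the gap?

Voiceless: /ts/ (alveolar), /tɕ/ (alveolo-palatal).
Voiced: /dz/ (alveolar), /ɖʐ/ (retroflex), /dʑ/ (alveolo-palatal).
The retroflex row has no voiceless member, so the gap is the voiceless retroflex affricate /ʈʂ/.

/ʈʂ/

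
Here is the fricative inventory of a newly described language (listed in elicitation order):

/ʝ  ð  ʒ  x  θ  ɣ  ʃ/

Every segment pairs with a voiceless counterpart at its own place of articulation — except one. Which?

/ʝ/

Dental: /θ/ ~ /ð/
Postalveolar: /ʃ/ ~ /ʒ/
Velar: /x/ ~ /ɣ/
Palatal: only /ʝ/ (voiced); no voiceless partner.
So /ʝ/ is the unpaired segment.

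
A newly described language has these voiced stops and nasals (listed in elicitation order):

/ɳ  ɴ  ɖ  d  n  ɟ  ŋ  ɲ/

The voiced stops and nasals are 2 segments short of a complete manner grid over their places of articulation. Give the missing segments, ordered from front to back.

alveolar: oral stop /d/, nasal /n/.
retroflex: oral stop /ɖ/, nasal /ɳ/.
palatal: oral stop /ɟ/, nasal /ɲ/.
velar: oral stop —, nasal /ŋ/.
uvular: oral stop —, nasal /ɴ/.
Gaps, from front to back: velar lacks oral stop (/ɡ/); uvular lacks oral stop (/ɢ/).

/ɡ/, /ɢ/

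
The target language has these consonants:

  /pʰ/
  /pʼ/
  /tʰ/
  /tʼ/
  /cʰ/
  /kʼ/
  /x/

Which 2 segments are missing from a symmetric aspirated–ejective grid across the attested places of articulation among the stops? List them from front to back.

/cʼ/, /kʰ/

place of articulation  aspirated  ejective
bilabial          pʰ        pʼ      
alveolar          tʰ        tʼ      
palatal           cʰ        —       
velar             —         kʼ      
Gaps, from front to back: palatal lacks ejective (/cʼ/); velar lacks aspirated (/kʰ/).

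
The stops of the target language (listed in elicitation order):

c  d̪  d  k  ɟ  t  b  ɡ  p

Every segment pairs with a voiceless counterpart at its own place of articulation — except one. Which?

Bilabial: /p/ ~ /b/
Alveolar: /t/ ~ /d/
Palatal: /c/ ~ /ɟ/
Velar: /k/ ~ /ɡ/
Dental: only /d̪/ (voiced); no voiceless partner.
So /d̪/ is the unpaired segment.

/d̪/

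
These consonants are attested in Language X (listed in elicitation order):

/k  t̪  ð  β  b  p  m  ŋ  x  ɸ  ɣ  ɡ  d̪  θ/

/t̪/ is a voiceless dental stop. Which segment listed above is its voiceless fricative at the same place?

/θ/

The voiceless fricative at the same place is a voiceless dental fricative — in this inventory, /θ/.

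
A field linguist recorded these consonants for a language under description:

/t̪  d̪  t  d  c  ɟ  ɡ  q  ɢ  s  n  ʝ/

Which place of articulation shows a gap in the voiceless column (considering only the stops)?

Voiceless: /t̪/ (dental), /t/ (alveolar), /c/ (palatal), /q/ (uvular).
Voiced: /d̪/ (dental), /d/ (alveolar), /ɟ/ (palatal), /ɡ/ (velar), /ɢ/ (uvular).
Every place of articulation has a voiceless member except velar, where /k/ would be expected.

velar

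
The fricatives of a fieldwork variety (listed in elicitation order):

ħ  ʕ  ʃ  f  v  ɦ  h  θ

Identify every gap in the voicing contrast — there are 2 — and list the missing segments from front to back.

labiodental: voiceless /f/, voiced /v/.
dental: voiceless /θ/, voiced —.
postalveolar: voiceless /ʃ/, voiced —.
pharyngeal: voiceless /ħ/, voiced /ʕ/.
glottal: voiceless /h/, voiced /ɦ/.
Gaps, from front to back: dental lacks voiced (/ð/); postalveolar lacks voiced (/ʒ/).

/ð/, /ʒ/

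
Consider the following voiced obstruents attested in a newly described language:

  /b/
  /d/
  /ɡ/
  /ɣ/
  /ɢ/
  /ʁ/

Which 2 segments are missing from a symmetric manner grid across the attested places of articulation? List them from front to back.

/β/, /z/

place of articulation  stop      fricative
bilabial          b         —       
alveolar          d         —       
velar             ɡ         ɣ       
uvular            ɢ         ʁ       
Gaps, from front to back: bilabial lacks fricative (/β/); alveolar lacks fricative (/z/).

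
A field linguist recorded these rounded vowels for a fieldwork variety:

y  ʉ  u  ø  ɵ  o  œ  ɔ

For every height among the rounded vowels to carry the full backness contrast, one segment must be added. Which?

/ɞ/

Front: /y/ (high), /ø/ (high-mid), /œ/ (low-mid).
Central: /ʉ/ (high), /ɵ/ (high-mid).
Back: /u/ (high), /o/ (high-mid), /ɔ/ (low-mid).
The low-mid row has no central member, so the gap is the low-mid central rounded vowel /ɞ/.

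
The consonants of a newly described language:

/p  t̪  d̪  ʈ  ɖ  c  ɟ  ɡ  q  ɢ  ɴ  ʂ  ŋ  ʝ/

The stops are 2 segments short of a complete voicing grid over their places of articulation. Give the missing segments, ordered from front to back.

/b/, /k/

place of articulation  voiceless  voiced  
bilabial          p         —       
dental            t̪        d̪      
retroflex         ʈ         ɖ       
palatal           c         ɟ       
velar             —         ɡ       
uvular            q         ɢ       
Gaps, from front to back: bilabial lacks voiced (/b/); velar lacks voiceless (/k/).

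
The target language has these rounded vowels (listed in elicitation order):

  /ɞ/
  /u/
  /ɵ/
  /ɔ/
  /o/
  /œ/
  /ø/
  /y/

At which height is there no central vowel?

high

Front: /y/ (high), /ø/ (high-mid), /œ/ (low-mid).
Central: /ɵ/ (high-mid), /ɞ/ (low-mid).
Back: /u/ (high), /o/ (high-mid), /ɔ/ (low-mid).
Every height has a central member except high, where /ʉ/ would be expected.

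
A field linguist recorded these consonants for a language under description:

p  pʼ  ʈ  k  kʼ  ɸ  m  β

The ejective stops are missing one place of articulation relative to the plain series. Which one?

retroflex

bilabial: plain /p/, ejective /pʼ/.
retroflex: plain /ʈ/, ejective —.
velar: plain /k/, ejective /kʼ/.
Every place of articulation has an ejective member except retroflex, where /ʈʼ/ would be expected.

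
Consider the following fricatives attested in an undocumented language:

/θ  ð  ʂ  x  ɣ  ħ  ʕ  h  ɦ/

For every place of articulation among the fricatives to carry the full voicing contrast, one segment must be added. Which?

Voiceless: /θ/ (dental), /ʂ/ (retroflex), /x/ (velar), /ħ/ (pharyngeal), /h/ (glottal).
Voiced: /ð/ (dental), /ɣ/ (velar), /ʕ/ (pharyngeal), /ɦ/ (glottal).
The retroflex row has no voiced member, so the gap is the voiced retroflex fricative /ʐ/.

/ʐ/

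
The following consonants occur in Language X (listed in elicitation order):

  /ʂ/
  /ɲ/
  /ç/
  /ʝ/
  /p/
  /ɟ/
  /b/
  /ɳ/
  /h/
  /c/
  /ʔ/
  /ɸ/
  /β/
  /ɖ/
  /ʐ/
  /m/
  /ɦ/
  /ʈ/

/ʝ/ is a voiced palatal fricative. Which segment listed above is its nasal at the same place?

The nasal at the same place is a palatal nasal — in this inventory, /ɲ/.

/ɲ/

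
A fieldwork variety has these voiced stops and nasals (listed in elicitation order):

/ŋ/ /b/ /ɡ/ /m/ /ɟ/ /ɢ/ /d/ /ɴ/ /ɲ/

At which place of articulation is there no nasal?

alveolar

place of articulation  oral stop  nasal   
bilabial          b         m       
alveolar          d         —       
palatal           ɟ         ɲ       
velar             ɡ         ŋ       
uvular            ɢ         ɴ       
Every place of articulation has a nasal member except alveolar, where /n/ would be expected.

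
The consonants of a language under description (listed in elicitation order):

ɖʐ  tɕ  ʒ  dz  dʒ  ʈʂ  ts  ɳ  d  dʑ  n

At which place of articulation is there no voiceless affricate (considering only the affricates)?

postalveolar

alveolar: voiceless /ts/, voiced /dz/.
postalveolar: voiceless —, voiced /dʒ/.
retroflex: voiceless /ʈʂ/, voiced /ɖʐ/.
alveolo-palatal: voiceless /tɕ/, voiced /dʑ/.
Every place of articulation has a voiceless member except postalveolar, where /tʃ/ would be expected.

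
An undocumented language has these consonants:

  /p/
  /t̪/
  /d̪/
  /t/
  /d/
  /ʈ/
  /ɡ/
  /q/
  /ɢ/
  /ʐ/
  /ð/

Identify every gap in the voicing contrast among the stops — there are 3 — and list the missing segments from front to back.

Voiceless: /p/ (bilabial), /t̪/ (dental), /t/ (alveolar), /ʈ/ (retroflex), /q/ (uvular).
Voiced: /d̪/ (dental), /d/ (alveolar), /ɡ/ (velar), /ɢ/ (uvular).
Gaps, from front to back: bilabial lacks voiced (/b/); retroflex lacks voiced (/ɖ/); velar lacks voiceless (/k/).

/b/, /ɖ/, /k/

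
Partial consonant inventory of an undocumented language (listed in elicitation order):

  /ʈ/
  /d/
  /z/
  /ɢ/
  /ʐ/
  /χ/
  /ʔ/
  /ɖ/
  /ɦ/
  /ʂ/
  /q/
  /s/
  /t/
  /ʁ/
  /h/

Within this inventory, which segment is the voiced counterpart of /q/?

/q/ is a voiceless uvular stop.
The voiced counterpart is a voiced uvular stop — in this inventory, /ɢ/.

/ɢ/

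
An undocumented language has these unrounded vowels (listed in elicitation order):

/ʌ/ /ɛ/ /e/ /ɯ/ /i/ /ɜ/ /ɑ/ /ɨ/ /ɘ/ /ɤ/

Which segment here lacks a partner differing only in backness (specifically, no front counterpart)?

High: /i/ ~ /ɨ/ ~ /ɯ/
High-mid: /e/ ~ /ɘ/ ~ /ɤ/
Low-mid: /ɛ/ ~ /ɜ/ ~ /ʌ/
Low: only /ɑ/ (back); no front partner.
So /ɑ/ is the unpaired segment.

/ɑ/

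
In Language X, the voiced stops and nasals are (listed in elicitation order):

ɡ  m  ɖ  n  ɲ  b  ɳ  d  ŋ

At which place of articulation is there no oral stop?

Oral stop: /b/ (bilabial), /d/ (alveolar), /ɖ/ (retroflex), /ɡ/ (velar).
Nasal: /m/ (bilabial), /n/ (alveolar), /ɳ/ (retroflex), /ɲ/ (palatal), /ŋ/ (velar).
Every place of articulation has an oral stop member except palatal, where /ɟ/ would be expected.

palatal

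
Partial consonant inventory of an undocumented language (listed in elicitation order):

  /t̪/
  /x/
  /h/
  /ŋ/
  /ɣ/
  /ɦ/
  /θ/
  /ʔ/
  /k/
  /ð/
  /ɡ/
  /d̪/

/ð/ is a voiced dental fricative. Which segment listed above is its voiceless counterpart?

The voiceless counterpart is a voiceless dental fricative — in this inventory, /θ/.

/θ/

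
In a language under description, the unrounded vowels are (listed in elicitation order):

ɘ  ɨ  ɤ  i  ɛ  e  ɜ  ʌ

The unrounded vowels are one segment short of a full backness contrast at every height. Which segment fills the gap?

/ɯ/

Front: /i/ (high), /e/ (high-mid), /ɛ/ (low-mid).
Central: /ɨ/ (high), /ɘ/ (high-mid), /ɜ/ (low-mid).
Back: /ɤ/ (high-mid), /ʌ/ (low-mid).
The high row has no back member, so the gap is the high back unrounded vowel /ɯ/.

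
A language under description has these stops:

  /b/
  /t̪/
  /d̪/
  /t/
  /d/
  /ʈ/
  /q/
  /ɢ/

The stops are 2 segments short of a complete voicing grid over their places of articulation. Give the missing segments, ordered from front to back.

bilabial: voiceless —, voiced /b/.
dental: voiceless /t̪/, voiced /d̪/.
alveolar: voiceless /t/, voiced /d/.
retroflex: voiceless /ʈ/, voiced —.
uvular: voiceless /q/, voiced /ɢ/.
Gaps, from front to back: bilabial lacks voiceless (/p/); retroflex lacks voiced (/ɖ/).

/p/, /ɖ/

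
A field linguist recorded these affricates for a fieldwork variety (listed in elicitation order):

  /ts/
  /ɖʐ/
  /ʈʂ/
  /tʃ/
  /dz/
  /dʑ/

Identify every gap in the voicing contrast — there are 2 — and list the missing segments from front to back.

alveolar: voiceless /ts/, voiced /dz/.
postalveolar: voiceless /tʃ/, voiced —.
retroflex: voiceless /ʈʂ/, voiced /ɖʐ/.
alveolo-palatal: voiceless —, voiced /dʑ/.
Gaps, from front to back: postalveolar lacks voiced (/dʒ/); alveolo-palatal lacks voiceless (/tɕ/).

/dʒ/, /tɕ/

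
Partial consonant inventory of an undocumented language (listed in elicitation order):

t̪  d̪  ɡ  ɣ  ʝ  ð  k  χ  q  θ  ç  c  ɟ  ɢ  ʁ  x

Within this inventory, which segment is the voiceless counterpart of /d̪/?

/d̪/ is a voiced dental stop.
The voiceless counterpart is a voiceless dental stop — in this inventory, /t̪/.

/t̪/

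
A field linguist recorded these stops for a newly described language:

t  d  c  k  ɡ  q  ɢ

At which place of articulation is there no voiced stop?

palatal

place of articulation  voiceless  voiced  
alveolar          t         d       
palatal           c         —       
velar             k         ɡ       
uvular            q         ɢ       
Every place of articulation has a voiced member except palatal, where /ɟ/ would be expected.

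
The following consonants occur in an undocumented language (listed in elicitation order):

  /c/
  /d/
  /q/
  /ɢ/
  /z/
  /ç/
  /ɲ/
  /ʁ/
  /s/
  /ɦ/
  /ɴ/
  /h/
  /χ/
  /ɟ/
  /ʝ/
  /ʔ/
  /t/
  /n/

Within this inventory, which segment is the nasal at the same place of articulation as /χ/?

/ɴ/

/χ/ is a voiceless uvular fricative.
The nasal at the same place is an uvular nasal — in this inventory, /ɴ/.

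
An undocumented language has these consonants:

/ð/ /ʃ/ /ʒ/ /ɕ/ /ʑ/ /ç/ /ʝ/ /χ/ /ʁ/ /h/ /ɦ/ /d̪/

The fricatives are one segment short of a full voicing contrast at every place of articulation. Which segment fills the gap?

Voiceless: /ʃ/ (postalveolar), /ɕ/ (alveolo-palatal), /ç/ (palatal), /χ/ (uvular), /h/ (glottal).
Voiced: /ð/ (dental), /ʒ/ (postalveolar), /ʑ/ (alveolo-palatal), /ʝ/ (palatal), /ʁ/ (uvular), /ɦ/ (glottal).
The dental row has no voiceless member, so the gap is the voiceless dental fricative /θ/.

/θ/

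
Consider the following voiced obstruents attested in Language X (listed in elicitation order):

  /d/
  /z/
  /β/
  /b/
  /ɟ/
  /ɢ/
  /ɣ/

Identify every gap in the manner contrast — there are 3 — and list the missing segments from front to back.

bilabial: stop /b/, fricative /β/.
alveolar: stop /d/, fricative /z/.
palatal: stop /ɟ/, fricative —.
velar: stop —, fricative /ɣ/.
uvular: stop /ɢ/, fricative —.
Gaps, from front to back: palatal lacks fricative (/ʝ/); velar lacks stop (/ɡ/); uvular lacks fricative (/ʁ/).

/ʝ/, /ɡ/, /ʁ/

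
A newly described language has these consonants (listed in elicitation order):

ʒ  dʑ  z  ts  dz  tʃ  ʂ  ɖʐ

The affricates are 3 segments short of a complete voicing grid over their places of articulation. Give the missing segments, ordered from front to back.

place of articulation  voiceless  voiced  
alveolar          ts        dz      
postalveolar      tʃ        —       
retroflex         —         ɖʐ      
alveolo-palatal   —         dʑ      
Gaps, from front to back: postalveolar lacks voiced (/dʒ/); retroflex lacks voiceless (/ʈʂ/); alveolo-palatal lacks voiceless (/tɕ/).

/dʒ/, /ʈʂ/, /tɕ/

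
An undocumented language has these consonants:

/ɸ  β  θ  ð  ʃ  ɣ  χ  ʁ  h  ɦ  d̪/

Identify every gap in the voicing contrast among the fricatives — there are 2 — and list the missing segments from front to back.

Voiceless: /ɸ/ (bilabial), /θ/ (dental), /ʃ/ (postalveolar), /χ/ (uvular), /h/ (glottal).
Voiced: /β/ (bilabial), /ð/ (dental), /ɣ/ (velar), /ʁ/ (uvular), /ɦ/ (glottal).
Gaps, from front to back: postalveolar lacks voiced (/ʒ/); velar lacks voiceless (/x/).

/ʒ/, /x/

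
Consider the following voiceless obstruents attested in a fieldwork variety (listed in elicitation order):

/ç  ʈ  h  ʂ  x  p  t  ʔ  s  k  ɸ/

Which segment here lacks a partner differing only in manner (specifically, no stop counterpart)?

Bilabial: /p/ ~ /ɸ/
Alveolar: /t/ ~ /s/
Retroflex: /ʈ/ ~ /ʂ/
Velar: /k/ ~ /x/
Glottal: /ʔ/ ~ /h/
Palatal: only /ç/ (fricative); no stop partner.
So /ç/ is the unpaired segment.

/ç/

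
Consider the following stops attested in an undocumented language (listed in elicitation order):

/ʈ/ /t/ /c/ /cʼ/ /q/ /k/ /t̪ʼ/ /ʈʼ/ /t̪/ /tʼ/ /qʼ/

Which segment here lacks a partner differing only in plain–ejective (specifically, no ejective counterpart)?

/k/

Dental: /t̪/ ~ /t̪ʼ/
Alveolar: /t/ ~ /tʼ/
Retroflex: /ʈ/ ~ /ʈʼ/
Palatal: /c/ ~ /cʼ/
Uvular: /q/ ~ /qʼ/
Velar: only /k/ (plain); no ejective partner.
So /k/ is the unpaired segment.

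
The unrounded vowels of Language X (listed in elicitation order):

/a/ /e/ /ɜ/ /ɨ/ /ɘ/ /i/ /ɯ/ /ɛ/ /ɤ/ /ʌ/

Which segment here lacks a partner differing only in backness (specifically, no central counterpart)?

/a/

High: /i/ ~ /ɨ/ ~ /ɯ/
High-mid: /e/ ~ /ɘ/ ~ /ɤ/
Low-mid: /ɛ/ ~ /ɜ/ ~ /ʌ/
Low: only /a/ (front); no central partner.
So /a/ is the unpaired segment.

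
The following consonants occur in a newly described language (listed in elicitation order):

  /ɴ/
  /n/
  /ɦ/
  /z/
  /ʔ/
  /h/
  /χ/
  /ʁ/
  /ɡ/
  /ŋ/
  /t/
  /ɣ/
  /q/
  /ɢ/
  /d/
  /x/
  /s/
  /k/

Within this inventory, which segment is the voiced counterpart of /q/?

/ɢ/

/q/ is a voiceless uvular stop.
The voiced counterpart is a voiced uvular stop — in this inventory, /ɢ/.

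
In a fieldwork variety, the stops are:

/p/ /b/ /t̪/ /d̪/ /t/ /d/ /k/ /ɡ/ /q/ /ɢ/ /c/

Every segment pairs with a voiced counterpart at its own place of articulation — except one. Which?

/c/

Bilabial: /p/ ~ /b/
Dental: /t̪/ ~ /d̪/
Alveolar: /t/ ~ /d/
Velar: /k/ ~ /ɡ/
Uvular: /q/ ~ /ɢ/
Palatal: only /c/ (voiceless); no voiced partner.
So /c/ is the unpaired segment.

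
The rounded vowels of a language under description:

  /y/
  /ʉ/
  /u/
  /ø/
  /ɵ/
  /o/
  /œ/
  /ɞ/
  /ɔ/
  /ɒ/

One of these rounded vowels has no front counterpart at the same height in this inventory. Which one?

High: /y/ ~ /ʉ/ ~ /u/
High-mid: /ø/ ~ /ɵ/ ~ /o/
Low-mid: /œ/ ~ /ɞ/ ~ /ɔ/
Low: only /ɒ/ (back); no front partner.
So /ɒ/ is the unpaired segment.

/ɒ/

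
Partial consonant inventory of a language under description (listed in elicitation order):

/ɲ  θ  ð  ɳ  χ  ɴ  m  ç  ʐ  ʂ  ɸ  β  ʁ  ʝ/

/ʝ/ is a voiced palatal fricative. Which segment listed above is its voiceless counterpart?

The voiceless counterpart is a voiceless palatal fricative — in this inventory, /ç/.

/ç/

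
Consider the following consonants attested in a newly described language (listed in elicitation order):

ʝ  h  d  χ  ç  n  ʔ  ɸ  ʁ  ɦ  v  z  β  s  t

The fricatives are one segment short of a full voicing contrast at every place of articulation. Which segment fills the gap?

place of articulation  voiceless  voiced  
bilabial          ɸ         β       
labiodental       —         v       
alveolar          s         z       
palatal           ç         ʝ       
uvular            χ         ʁ       
glottal           h         ɦ       
The labiodental row has no voiceless member, so the gap is the voiceless labiodental fricative /f/.

/f/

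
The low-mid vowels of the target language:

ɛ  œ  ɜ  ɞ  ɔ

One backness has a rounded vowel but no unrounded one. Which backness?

back

Unrounded: /ɛ/ (front), /ɜ/ (central).
Rounded: /œ/ (front), /ɞ/ (central), /ɔ/ (back).
Every backness has an unrounded member except back, where /ʌ/ would be expected.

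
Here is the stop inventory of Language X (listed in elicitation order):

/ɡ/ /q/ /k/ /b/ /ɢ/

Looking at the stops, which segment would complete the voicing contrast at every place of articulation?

/p/

Voiceless: /k/ (velar), /q/ (uvular).
Voiced: /b/ (bilabial), /ɡ/ (velar), /ɢ/ (uvular).
The bilabial row has no voiceless member, so the gap is the voiceless bilabial stop /p/.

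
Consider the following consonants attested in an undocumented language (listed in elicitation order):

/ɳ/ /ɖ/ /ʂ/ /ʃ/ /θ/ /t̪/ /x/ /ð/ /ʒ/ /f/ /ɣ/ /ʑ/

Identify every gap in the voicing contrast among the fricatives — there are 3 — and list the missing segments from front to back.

labiodental: voiceless /f/, voiced —.
dental: voiceless /θ/, voiced /ð/.
postalveolar: voiceless /ʃ/, voiced /ʒ/.
retroflex: voiceless /ʂ/, voiced —.
alveolo-palatal: voiceless —, voiced /ʑ/.
velar: voiceless /x/, voiced /ɣ/.
Gaps, from front to back: labiodental lacks voiced (/v/); retroflex lacks voiced (/ʐ/); alveolo-palatal lacks voiceless (/ɕ/).

/v/, /ʐ/, /ɕ/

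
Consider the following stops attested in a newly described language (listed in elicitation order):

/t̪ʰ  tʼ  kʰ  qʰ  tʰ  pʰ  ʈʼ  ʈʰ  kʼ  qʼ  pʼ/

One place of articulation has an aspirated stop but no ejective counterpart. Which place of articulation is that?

place of articulation  aspirated  ejective
bilabial          pʰ        pʼ      
dental            t̪ʰ       —       
alveolar          tʰ        tʼ      
retroflex         ʈʰ        ʈʼ      
velar             kʰ        kʼ      
uvular            qʰ        qʼ      
Every place of articulation has an ejective member except dental, where /t̪ʼ/ would be expected.

dental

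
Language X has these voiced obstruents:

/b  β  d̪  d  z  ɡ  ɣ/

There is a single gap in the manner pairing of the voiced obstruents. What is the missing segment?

bilabial: stop /b/, fricative /β/.
dental: stop /d̪/, fricative —.
alveolar: stop /d/, fricative /z/.
velar: stop /ɡ/, fricative /ɣ/.
The dental row has no fricative member, so the gap is the dental fricative /ð/.

/ð/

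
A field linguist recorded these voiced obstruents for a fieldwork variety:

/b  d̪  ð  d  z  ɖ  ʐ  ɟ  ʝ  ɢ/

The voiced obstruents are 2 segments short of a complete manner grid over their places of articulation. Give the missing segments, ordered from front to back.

/β/, /ʁ/

Stop: /b/ (bilabial), /d̪/ (dental), /d/ (alveolar), /ɖ/ (retroflex), /ɟ/ (palatal), /ɢ/ (uvular).
Fricative: /ð/ (dental), /z/ (alveolar), /ʐ/ (retroflex), /ʝ/ (palatal).
Gaps, from front to back: bilabial lacks fricative (/β/); uvular lacks fricative (/ʁ/).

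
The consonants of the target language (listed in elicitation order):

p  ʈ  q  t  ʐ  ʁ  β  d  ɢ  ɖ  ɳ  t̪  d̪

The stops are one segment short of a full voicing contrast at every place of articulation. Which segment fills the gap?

Voiceless: /p/ (bilabial), /t̪/ (dental), /t/ (alveolar), /ʈ/ (retroflex), /q/ (uvular).
Voiced: /d̪/ (dental), /d/ (alveolar), /ɖ/ (retroflex), /ɢ/ (uvular).
The bilabial row has no voiced member, so the gap is the voiced bilabial stop /b/.

/b/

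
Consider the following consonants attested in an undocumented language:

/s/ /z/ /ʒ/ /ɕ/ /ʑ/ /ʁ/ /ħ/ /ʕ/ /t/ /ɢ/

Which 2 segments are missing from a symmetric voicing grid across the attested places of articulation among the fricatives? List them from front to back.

/ʃ/, /χ/

alveolar: voiceless /s/, voiced /z/.
postalveolar: voiceless —, voiced /ʒ/.
alveolo-palatal: voiceless /ɕ/, voiced /ʑ/.
uvular: voiceless —, voiced /ʁ/.
pharyngeal: voiceless /ħ/, voiced /ʕ/.
Gaps, from front to back: postalveolar lacks voiceless (/ʃ/); uvular lacks voiceless (/χ/).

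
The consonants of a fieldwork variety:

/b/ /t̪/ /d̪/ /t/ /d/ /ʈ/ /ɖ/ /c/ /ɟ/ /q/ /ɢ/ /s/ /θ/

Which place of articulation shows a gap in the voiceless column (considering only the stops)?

bilabial

bilabial: voiceless —, voiced /b/.
dental: voiceless /t̪/, voiced /d̪/.
alveolar: voiceless /t/, voiced /d/.
retroflex: voiceless /ʈ/, voiced /ɖ/.
palatal: voiceless /c/, voiced /ɟ/.
uvular: voiceless /q/, voiced /ɢ/.
Every place of articulation has a voiceless member except bilabial, where /p/ would be expected.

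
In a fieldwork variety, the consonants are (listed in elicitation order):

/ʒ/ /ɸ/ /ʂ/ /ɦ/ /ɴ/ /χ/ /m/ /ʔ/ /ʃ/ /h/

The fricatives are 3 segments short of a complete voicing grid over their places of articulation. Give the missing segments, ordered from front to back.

bilabial: voiceless /ɸ/, voiced —.
postalveolar: voiceless /ʃ/, voiced /ʒ/.
retroflex: voiceless /ʂ/, voiced —.
uvular: voiceless /χ/, voiced —.
glottal: voiceless /h/, voiced /ɦ/.
Gaps, from front to back: bilabial lacks voiced (/β/); retroflex lacks voiced (/ʐ/); uvular lacks voiced (/ʁ/).

/β/, /ʐ/, /ʁ/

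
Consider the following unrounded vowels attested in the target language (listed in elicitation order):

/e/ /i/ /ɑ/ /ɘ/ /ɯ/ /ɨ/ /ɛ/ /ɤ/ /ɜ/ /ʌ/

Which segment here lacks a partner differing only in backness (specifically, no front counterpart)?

/ɑ/

High: /i/ ~ /ɨ/ ~ /ɯ/
High-mid: /e/ ~ /ɘ/ ~ /ɤ/
Low-mid: /ɛ/ ~ /ɜ/ ~ /ʌ/
Low: only /ɑ/ (back); no front partner.
So /ɑ/ is the unpaired segment.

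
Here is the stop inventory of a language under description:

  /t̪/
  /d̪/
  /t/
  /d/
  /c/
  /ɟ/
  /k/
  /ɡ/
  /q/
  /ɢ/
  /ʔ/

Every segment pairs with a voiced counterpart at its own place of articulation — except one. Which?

Dental: /t̪/ ~ /d̪/
Alveolar: /t/ ~ /d/
Palatal: /c/ ~ /ɟ/
Velar: /k/ ~ /ɡ/
Uvular: /q/ ~ /ɢ/
Glottal: only /ʔ/ (voiceless); no voiced partner.
So /ʔ/ is the unpaired segment.

/ʔ/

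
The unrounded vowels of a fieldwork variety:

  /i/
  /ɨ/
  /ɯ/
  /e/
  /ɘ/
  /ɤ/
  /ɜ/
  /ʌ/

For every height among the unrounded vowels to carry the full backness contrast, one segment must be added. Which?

/ɛ/

high: front /i/, central /ɨ/, back /ɯ/.
high-mid: front /e/, central /ɘ/, back /ɤ/.
low-mid: front —, central /ɜ/, back /ʌ/.
The low-mid row has no front member, so the gap is the low-mid front unrounded vowel /ɛ/.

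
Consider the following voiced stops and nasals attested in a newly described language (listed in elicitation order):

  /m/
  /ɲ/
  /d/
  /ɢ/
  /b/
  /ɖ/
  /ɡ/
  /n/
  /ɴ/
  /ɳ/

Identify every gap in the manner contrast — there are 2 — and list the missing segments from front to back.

/ɟ/, /ŋ/

bilabial: oral stop /b/, nasal /m/.
alveolar: oral stop /d/, nasal /n/.
retroflex: oral stop /ɖ/, nasal /ɳ/.
palatal: oral stop —, nasal /ɲ/.
velar: oral stop /ɡ/, nasal —.
uvular: oral stop /ɢ/, nasal /ɴ/.
Gaps, from front to back: palatal lacks oral stop (/ɟ/); velar lacks nasal (/ŋ/).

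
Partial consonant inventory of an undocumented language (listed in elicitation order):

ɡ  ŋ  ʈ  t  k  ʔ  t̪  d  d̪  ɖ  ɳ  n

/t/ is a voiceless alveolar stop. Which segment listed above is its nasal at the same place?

/n/

The nasal at the same place is an alveolar nasal — in this inventory, /n/.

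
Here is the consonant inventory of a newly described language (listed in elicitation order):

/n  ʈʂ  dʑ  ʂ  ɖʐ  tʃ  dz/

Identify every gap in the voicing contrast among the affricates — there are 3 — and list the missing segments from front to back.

/ts/, /dʒ/, /tɕ/

place of articulation  voiceless  voiced  
alveolar          —         dz      
postalveolar      tʃ        —       
retroflex         ʈʂ        ɖʐ      
alveolo-palatal   —         dʑ      
Gaps, from front to back: alveolar lacks voiceless (/ts/); postalveolar lacks voiced (/dʒ/); alveolo-palatal lacks voiceless (/tɕ/).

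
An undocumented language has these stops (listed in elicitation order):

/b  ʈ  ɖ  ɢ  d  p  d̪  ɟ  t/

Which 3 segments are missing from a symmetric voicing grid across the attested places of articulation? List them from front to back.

/t̪/, /c/, /q/

Voiceless: /p/ (bilabial), /t/ (alveolar), /ʈ/ (retroflex).
Voiced: /b/ (bilabial), /d̪/ (dental), /d/ (alveolar), /ɖ/ (retroflex), /ɟ/ (palatal), /ɢ/ (uvular).
Gaps, from front to back: dental lacks voiceless (/t̪/); palatal lacks voiceless (/c/); uvular lacks voiceless (/q/).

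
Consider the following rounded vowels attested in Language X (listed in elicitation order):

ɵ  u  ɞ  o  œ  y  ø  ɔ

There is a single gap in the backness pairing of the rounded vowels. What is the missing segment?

high: front /y/, central —, back /u/.
high-mid: front /ø/, central /ɵ/, back /o/.
low-mid: front /œ/, central /ɞ/, back /ɔ/.
The high row has no central member, so the gap is the high central rounded vowel /ʉ/.

/ʉ/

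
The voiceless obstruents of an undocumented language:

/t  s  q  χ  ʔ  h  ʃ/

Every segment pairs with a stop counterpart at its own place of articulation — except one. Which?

Alveolar: /t/ ~ /s/
Uvular: /q/ ~ /χ/
Glottal: /ʔ/ ~ /h/
Postalveolar: only /ʃ/ (fricative); no stop partner.
So /ʃ/ is the unpaired segment.

/ʃ/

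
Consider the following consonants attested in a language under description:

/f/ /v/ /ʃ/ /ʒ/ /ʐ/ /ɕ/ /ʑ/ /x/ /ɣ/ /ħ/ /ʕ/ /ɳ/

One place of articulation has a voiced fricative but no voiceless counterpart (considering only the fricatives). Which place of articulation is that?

labiodental: voiceless /f/, voiced /v/.
postalveolar: voiceless /ʃ/, voiced /ʒ/.
retroflex: voiceless —, voiced /ʐ/.
alveolo-palatal: voiceless /ɕ/, voiced /ʑ/.
velar: voiceless /x/, voiced /ɣ/.
pharyngeal: voiceless /ħ/, voiced /ʕ/.
Every place of articulation has a voiceless member except retroflex, where /ʂ/ would be expected.

retroflex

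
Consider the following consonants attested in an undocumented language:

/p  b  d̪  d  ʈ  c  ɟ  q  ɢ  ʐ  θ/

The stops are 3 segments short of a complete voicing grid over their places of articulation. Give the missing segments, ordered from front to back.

bilabial: voiceless /p/, voiced /b/.
dental: voiceless —, voiced /d̪/.
alveolar: voiceless —, voiced /d/.
retroflex: voiceless /ʈ/, voiced —.
palatal: voiceless /c/, voiced /ɟ/.
uvular: voiceless /q/, voiced /ɢ/.
Gaps, from front to back: dental lacks voiceless (/t̪/); alveolar lacks voiceless (/t/); retroflex lacks voiced (/ɖ/).

/t̪/, /t/, /ɖ/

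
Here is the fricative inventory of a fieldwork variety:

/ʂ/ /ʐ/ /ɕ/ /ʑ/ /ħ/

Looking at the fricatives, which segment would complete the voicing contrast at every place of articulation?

/ʕ/

place of articulation  voiceless  voiced  
retroflex         ʂ         ʐ       
alveolo-palatal   ɕ         ʑ       
pharyngeal        ħ         —       
The pharyngeal row has no voiced member, so the gap is the voiced pharyngeal fricative /ʕ/.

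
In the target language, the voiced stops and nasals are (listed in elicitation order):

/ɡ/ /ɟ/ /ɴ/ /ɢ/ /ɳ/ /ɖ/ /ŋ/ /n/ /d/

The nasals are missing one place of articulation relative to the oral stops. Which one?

palatal

place of articulation  oral stop  nasal   
alveolar          d         n       
retroflex         ɖ         ɳ       
palatal           ɟ         —       
velar             ɡ         ŋ       
uvular            ɢ         ɴ       
Every place of articulation has a nasal member except palatal, where /ɲ/ would be expected.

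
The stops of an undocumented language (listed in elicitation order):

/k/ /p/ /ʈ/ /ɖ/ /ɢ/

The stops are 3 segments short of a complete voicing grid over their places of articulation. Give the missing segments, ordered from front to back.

/b/, /ɡ/, /q/

bilabial: voiceless /p/, voiced —.
retroflex: voiceless /ʈ/, voiced /ɖ/.
velar: voiceless /k/, voiced —.
uvular: voiceless —, voiced /ɢ/.
Gaps, from front to back: bilabial lacks voiced (/b/); velar lacks voiced (/ɡ/); uvular lacks voiceless (/q/).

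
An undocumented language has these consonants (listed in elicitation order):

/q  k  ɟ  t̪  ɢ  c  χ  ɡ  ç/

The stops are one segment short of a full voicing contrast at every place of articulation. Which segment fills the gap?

place of articulation  voiceless  voiced  
dental            t̪        —       
palatal           c         ɟ       
velar             k         ɡ       
uvular            q         ɢ       
The dental row has no voiced member, so the gap is the voiced dental stop /d̪/.

/d̪/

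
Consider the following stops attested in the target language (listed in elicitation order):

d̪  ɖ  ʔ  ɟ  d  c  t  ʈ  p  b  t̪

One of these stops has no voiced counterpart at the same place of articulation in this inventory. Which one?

Bilabial: /p/ ~ /b/
Dental: /t̪/ ~ /d̪/
Alveolar: /t/ ~ /d/
Retroflex: /ʈ/ ~ /ɖ/
Palatal: /c/ ~ /ɟ/
Glottal: only /ʔ/ (voiceless); no voiced partner.
So /ʔ/ is the unpaired segment.

/ʔ/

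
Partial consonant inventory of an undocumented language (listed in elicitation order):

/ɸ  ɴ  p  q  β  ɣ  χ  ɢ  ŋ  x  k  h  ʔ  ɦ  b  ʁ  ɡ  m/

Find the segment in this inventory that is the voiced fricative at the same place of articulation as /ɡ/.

/ɣ/

/ɡ/ is a voiced velar stop.
The voiced fricative at the same place is a voiced velar fricative — in this inventory, /ɣ/.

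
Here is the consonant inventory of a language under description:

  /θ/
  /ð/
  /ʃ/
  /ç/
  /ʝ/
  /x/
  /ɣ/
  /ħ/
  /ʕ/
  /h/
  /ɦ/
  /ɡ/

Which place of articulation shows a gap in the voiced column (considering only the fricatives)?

postalveolar

Voiceless: /θ/ (dental), /ʃ/ (postalveolar), /ç/ (palatal), /x/ (velar), /ħ/ (pharyngeal), /h/ (glottal).
Voiced: /ð/ (dental), /ʝ/ (palatal), /ɣ/ (velar), /ʕ/ (pharyngeal), /ɦ/ (glottal).
Every place of articulation has a voiced member except postalveolar, where /ʒ/ would be expected.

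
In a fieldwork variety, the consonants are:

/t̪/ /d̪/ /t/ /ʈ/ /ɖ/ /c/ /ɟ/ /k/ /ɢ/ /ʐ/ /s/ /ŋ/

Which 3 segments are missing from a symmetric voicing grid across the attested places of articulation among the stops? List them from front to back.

/d/, /ɡ/, /q/

place of articulation  voiceless  voiced  
dental            t̪        d̪      
alveolar          t         —       
retroflex         ʈ         ɖ       
palatal           c         ɟ       
velar             k         —       
uvular            —         ɢ       
Gaps, from front to back: alveolar lacks voiced (/d/); velar lacks voiced (/ɡ/); uvular lacks voiceless (/q/).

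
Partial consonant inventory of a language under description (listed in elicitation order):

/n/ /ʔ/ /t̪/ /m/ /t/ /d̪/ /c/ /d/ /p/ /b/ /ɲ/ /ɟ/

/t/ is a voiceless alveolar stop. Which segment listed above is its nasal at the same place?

The nasal at the same place is an alveolar nasal — in this inventory, /n/.

/n/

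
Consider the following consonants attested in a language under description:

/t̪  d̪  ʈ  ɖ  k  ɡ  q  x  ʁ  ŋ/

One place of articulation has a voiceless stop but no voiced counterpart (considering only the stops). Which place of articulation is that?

Voiceless: /t̪/ (dental), /ʈ/ (retroflex), /k/ (velar), /q/ (uvular).
Voiced: /d̪/ (dental), /ɖ/ (retroflex), /ɡ/ (velar).
Every place of articulation has a voiced member except uvular, where /ɢ/ would be expected.

uvular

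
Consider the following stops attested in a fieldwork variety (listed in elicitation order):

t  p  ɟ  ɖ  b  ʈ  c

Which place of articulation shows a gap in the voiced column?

alveolar

place of articulation  voiceless  voiced  
bilabial          p         b       
alveolar          t         —       
retroflex         ʈ         ɖ       
palatal           c         ɟ       
Every place of articulation has a voiced member except alveolar, where /d/ would be expected.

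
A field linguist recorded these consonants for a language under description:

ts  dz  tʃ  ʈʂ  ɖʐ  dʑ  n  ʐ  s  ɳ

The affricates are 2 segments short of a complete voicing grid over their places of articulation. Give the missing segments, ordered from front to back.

/dʒ/, /tɕ/

Voiceless: /ts/ (alveolar), /tʃ/ (postalveolar), /ʈʂ/ (retroflex).
Voiced: /dz/ (alveolar), /ɖʐ/ (retroflex), /dʑ/ (alveolo-palatal).
Gaps, from front to back: postalveolar lacks voiced (/dʒ/); alveolo-palatal lacks voiceless (/tɕ/).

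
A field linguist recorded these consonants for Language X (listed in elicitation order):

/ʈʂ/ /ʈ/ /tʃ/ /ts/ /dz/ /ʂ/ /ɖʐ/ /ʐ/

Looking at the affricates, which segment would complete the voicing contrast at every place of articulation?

/dʒ/

Voiceless: /ts/ (alveolar), /tʃ/ (postalveolar), /ʈʂ/ (retroflex).
Voiced: /dz/ (alveolar), /ɖʐ/ (retroflex).
The postalveolar row has no voiced member, so the gap is the voiced postalveolar affricate /dʒ/.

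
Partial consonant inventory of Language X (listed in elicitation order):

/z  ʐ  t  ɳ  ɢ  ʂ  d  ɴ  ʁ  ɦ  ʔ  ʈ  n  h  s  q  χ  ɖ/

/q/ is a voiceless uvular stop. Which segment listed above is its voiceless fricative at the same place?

The voiceless fricative at the same place is a voiceless uvular fricative — in this inventory, /χ/.

/χ/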